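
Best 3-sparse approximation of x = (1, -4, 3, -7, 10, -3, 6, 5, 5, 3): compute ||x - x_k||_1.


Sorted |x_i| descending: [10, 7, 6, 5, 5, 4, 3, 3, 3, 1]
Keep top 3: [10, 7, 6]
Tail entries: [5, 5, 4, 3, 3, 3, 1]
L1 error = sum of tail = 24.

24


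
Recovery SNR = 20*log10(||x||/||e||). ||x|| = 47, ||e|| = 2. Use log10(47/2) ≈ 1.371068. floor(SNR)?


||x||/||e|| = 47/2.
log10(47/2) ≈ 1.371068.
20*log10(||x||/||e||) ≈ 20*1.371068 = 27.42136.
floor(27.42136) = 27.

27


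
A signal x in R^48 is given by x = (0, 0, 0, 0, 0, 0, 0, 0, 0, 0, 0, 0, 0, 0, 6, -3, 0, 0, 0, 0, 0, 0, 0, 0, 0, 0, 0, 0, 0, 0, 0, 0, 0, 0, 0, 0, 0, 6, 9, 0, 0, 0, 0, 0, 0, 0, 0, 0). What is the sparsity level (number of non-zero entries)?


Non-zero positions: [14, 15, 37, 38].
Sparsity = 4.

4


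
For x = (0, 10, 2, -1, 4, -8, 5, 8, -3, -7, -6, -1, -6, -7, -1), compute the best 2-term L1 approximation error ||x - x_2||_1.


Sorted |x_i| descending: [10, 8, 8, 7, 7, 6, 6, 5, 4, 3, 2, 1, 1, 1, 0]
Keep top 2: [10, 8]
Tail entries: [8, 7, 7, 6, 6, 5, 4, 3, 2, 1, 1, 1, 0]
L1 error = sum of tail = 51.

51


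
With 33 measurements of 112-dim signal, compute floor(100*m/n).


100*m/n = 100*33/112 ≈ 29.4643.
floor = 29.

29


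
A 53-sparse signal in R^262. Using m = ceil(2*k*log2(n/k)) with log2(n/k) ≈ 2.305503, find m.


log2(n/k) = log2(262/53) ≈ 2.305503.
2*k*log2(n/k) ≈ 2*53*2.305503 = 244.383318.
m = ceil(244.383318) = 245.

245


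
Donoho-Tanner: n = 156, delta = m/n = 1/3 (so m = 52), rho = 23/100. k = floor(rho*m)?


m = 1/3*156 = 52.
rho = 23/100.
rho*m = 23/100*52 = 11.96.
k = floor(11.96) = 11.

11


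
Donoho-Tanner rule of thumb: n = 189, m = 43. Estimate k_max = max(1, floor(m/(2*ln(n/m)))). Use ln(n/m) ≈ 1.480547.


n/m = 189/43.
ln(n/m) ≈ 1.480547.
2*ln(n/m) ≈ 2.961094.
m/(2*ln(n/m)) ≈ 43/2.961094 ≈ 14.5217.
floor = 14.
k_max = max(1, 14) = 14.

14


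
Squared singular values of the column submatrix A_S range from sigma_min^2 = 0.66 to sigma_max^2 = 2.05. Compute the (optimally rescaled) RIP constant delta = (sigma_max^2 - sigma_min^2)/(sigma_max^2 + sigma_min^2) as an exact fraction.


lambda_max - lambda_min = 2.05 - 0.66 = 1.39.
lambda_max + lambda_min = 2.05 + 0.66 = 2.71.
delta = 1.39/2.71 = 139/271.

139/271


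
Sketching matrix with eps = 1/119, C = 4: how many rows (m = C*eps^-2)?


1/eps = 119.
(1/eps)^2 = 14161.
m = 4*14161 = 56644.

56644


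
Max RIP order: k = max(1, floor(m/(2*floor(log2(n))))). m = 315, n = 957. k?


floor(log2(957)) = 9.
2*9 = 18.
m/(2*floor(log2(n))) = 315/18 ≈ 17.5.
floor = 17.
k = max(1, 17) = 17.

17


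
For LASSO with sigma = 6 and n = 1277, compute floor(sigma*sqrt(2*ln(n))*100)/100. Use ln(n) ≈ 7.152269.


ln(1277) ≈ 7.152269.
2*ln(n) ≈ 14.304538.
sqrt(2*ln(n)) ≈ sqrt(14.304538) ≈ 3.782134.
lambda ≈ 6*3.782134 = 22.692804.
floor(lambda*100)/100 = 22.69.

22.69


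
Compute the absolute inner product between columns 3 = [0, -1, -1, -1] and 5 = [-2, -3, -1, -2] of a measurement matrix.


Inner product: 0*-2 + -1*-3 + -1*-1 + -1*-2
Products: [0, 3, 1, 2]
Sum = 6.
|dot| = 6.

6


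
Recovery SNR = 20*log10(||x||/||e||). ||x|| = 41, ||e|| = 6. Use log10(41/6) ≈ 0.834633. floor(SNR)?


||x||/||e|| = 41/6.
log10(41/6) ≈ 0.834633.
20*log10(||x||/||e||) ≈ 20*0.834633 = 16.69266.
floor(16.69266) = 16.

16


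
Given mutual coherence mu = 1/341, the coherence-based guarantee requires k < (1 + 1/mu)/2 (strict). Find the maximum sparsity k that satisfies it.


1/mu = 341.
1 + 1/mu = 342.
(1 + 1/mu)/2 = 171 is an integer and the inequality is strict, so k_max = 171 - 1 = 170.

170


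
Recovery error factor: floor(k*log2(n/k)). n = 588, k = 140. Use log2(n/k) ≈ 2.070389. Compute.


log2(n/k) = log2(588/140) ≈ 2.070389.
k*log2(n/k) ≈ 140*2.070389 = 289.85446.
floor(289.85446) = 289.

289


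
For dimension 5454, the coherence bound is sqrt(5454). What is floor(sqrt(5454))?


73^2 = 5329 <= 5454 < 5476 = 74^2, so 73 <= sqrt(5454) < 74.
floor(sqrt(5454)) = 73.

73


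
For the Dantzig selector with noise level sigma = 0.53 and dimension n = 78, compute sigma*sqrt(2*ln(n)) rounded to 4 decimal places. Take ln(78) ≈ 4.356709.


ln(78) ≈ 4.356709.
2*ln(n) ≈ 8.713418.
sqrt(2*ln(n)) ≈ sqrt(8.713418) ≈ 2.95185.
threshold ≈ 0.53*2.95185 = 1.5644805 ≈ 1.5645.

1.5645


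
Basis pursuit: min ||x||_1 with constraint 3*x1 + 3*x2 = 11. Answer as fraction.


Axis intercepts:
  x1 = 11/3, x2 = 0: L1 = 11/3
  x1 = 0, x2 = 11/3: L1 = 11/3
x* = (11/3, 0)
||x*||_1 = 11/3.

11/3


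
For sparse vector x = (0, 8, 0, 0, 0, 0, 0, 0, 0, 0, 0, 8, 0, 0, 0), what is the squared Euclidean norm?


Non-zero entries: [(1, 8), (11, 8)]
Squares: [64, 64]
||x||_2^2 = sum = 128.

128


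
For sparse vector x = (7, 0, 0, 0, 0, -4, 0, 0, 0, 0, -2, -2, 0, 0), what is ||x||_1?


Non-zero entries: [(0, 7), (5, -4), (10, -2), (11, -2)]
Absolute values: [7, 4, 2, 2]
||x||_1 = sum = 15.

15


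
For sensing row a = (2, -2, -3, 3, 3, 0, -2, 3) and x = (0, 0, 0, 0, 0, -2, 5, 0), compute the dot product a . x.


Non-zero terms: ['0*-2', '-2*5']
Products: [0, -10]
y = sum = -10.

-10


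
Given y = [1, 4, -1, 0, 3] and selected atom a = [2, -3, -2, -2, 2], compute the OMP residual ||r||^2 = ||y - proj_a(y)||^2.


a^T a = 25.
a^T y = -2.
coeff = -2/25 = -2/25.
||r||^2 = 671/25.

671/25


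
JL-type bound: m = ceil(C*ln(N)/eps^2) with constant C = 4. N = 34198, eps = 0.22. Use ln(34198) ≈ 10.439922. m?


ln(34198) ≈ 10.439922.
eps^2 = 0.22^2 = 0.0484.
C*ln(N)/eps^2 ≈ 4*10.439922/0.0484 ≈ 862.8035.
m = ceil(862.8035) = 863.

863


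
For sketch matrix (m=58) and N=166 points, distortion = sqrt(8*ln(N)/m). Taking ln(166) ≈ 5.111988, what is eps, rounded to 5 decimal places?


ln(166) ≈ 5.111988.
8*ln(N)/m ≈ 8*5.111988/58 ≈ 0.70510179.
eps = sqrt(0.70510179) ≈ 0.8397034 ≈ 0.83970.

0.83970


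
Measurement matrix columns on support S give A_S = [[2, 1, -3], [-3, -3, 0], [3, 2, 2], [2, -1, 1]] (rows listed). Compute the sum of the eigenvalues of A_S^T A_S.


Sum of eigenvalues of A_S^T A_S = trace(A_S^T A_S) = sum of squared column norms of A_S.
A_S^T A_S diagonal: [26, 15, 14].
trace = 26 + 15 + 14 = 55.

55


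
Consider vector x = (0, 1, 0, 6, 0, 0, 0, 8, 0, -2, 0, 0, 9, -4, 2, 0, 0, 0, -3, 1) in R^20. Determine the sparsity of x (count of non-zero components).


Non-zero positions: [1, 3, 7, 9, 12, 13, 14, 18, 19].
Sparsity = 9.

9


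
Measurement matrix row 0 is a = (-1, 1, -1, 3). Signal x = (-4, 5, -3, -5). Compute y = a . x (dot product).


Non-zero terms: ['-1*-4', '1*5', '-1*-3', '3*-5']
Products: [4, 5, 3, -15]
y = sum = -3.

-3


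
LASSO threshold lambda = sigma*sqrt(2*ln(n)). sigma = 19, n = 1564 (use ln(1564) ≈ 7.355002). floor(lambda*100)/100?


ln(1564) ≈ 7.355002.
2*ln(n) ≈ 14.710004.
sqrt(2*ln(n)) ≈ sqrt(14.710004) ≈ 3.835362.
lambda ≈ 19*3.835362 = 72.871878.
floor(lambda*100)/100 = 72.87.

72.87


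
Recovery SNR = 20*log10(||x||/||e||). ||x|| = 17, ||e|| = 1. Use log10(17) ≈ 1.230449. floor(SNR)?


||x||/||e|| = 17/1 = 17.
log10(17) ≈ 1.230449.
20*log10(||x||/||e||) ≈ 20*1.230449 = 24.60898.
floor(24.60898) = 24.

24


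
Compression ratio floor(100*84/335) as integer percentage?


100*m/n = 100*84/335 ≈ 25.0746.
floor = 25.

25


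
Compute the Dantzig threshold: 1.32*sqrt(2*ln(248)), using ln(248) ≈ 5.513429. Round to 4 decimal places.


ln(248) ≈ 5.513429.
2*ln(n) ≈ 11.026858.
sqrt(2*ln(n)) ≈ sqrt(11.026858) ≈ 3.320671.
threshold ≈ 1.32*3.320671 = 4.38328572 ≈ 4.3833.

4.3833


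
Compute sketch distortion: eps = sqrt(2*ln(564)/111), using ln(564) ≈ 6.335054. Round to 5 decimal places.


ln(564) ≈ 6.335054.
2*ln(N)/m ≈ 2*6.335054/111 ≈ 0.11414512.
eps = sqrt(0.11414512) ≈ 0.3378537 ≈ 0.33785.

0.33785


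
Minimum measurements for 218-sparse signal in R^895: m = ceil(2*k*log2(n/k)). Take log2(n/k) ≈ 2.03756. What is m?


log2(n/k) = log2(895/218) ≈ 2.03756.
2*k*log2(n/k) ≈ 2*218*2.03756 = 888.37616.
m = ceil(888.37616) = 889.

889


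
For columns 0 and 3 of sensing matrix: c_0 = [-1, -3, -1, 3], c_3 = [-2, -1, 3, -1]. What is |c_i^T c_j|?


Inner product: -1*-2 + -3*-1 + -1*3 + 3*-1
Products: [2, 3, -3, -3]
Sum = -1.
|dot| = 1.

1


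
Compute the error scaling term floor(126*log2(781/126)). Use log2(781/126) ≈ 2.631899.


log2(n/k) = log2(781/126) ≈ 2.631899.
k*log2(n/k) ≈ 126*2.631899 = 331.619274.
floor(331.619274) = 331.

331


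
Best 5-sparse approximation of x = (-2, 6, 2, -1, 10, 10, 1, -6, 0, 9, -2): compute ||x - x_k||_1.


Sorted |x_i| descending: [10, 10, 9, 6, 6, 2, 2, 2, 1, 1, 0]
Keep top 5: [10, 10, 9, 6, 6]
Tail entries: [2, 2, 2, 1, 1, 0]
L1 error = sum of tail = 8.

8


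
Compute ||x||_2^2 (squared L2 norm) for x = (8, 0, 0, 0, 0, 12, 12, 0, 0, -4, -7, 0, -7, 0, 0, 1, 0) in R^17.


Non-zero entries: [(0, 8), (5, 12), (6, 12), (9, -4), (10, -7), (12, -7), (15, 1)]
Squares: [64, 144, 144, 16, 49, 49, 1]
||x||_2^2 = sum = 467.

467


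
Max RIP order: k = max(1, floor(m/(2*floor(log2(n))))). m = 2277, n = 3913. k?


floor(log2(3913)) = 11.
2*11 = 22.
m/(2*floor(log2(n))) = 2277/22 ≈ 103.5.
floor = 103.
k = max(1, 103) = 103.

103


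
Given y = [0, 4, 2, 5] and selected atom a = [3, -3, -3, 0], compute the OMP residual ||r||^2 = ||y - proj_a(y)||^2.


a^T a = 27.
a^T y = -18.
coeff = -18/27 = -2/3.
||r||^2 = 33.

33


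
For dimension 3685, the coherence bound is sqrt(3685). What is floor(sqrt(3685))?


60^2 = 3600 <= 3685 < 3721 = 61^2, so 60 <= sqrt(3685) < 61.
floor(sqrt(3685)) = 60.

60


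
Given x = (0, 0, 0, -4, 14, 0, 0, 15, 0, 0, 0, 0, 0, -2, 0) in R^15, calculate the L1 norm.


Non-zero entries: [(3, -4), (4, 14), (7, 15), (13, -2)]
Absolute values: [4, 14, 15, 2]
||x||_1 = sum = 35.

35


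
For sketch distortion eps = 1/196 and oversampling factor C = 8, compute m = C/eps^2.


1/eps = 196.
(1/eps)^2 = 38416.
m = 8*38416 = 307328.

307328


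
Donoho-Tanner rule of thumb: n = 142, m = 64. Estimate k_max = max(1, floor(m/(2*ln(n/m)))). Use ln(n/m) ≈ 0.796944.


n/m = 142/64 = 71/32.
ln(n/m) ≈ 0.796944.
2*ln(n/m) ≈ 1.593888.
m/(2*ln(n/m)) ≈ 64/1.593888 ≈ 40.1534.
floor = 40.
k_max = max(1, 40) = 40.

40


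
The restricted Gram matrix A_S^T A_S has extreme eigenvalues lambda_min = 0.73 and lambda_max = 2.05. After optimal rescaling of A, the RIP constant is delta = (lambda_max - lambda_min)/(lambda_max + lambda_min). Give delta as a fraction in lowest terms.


lambda_max - lambda_min = 2.05 - 0.73 = 1.32.
lambda_max + lambda_min = 2.05 + 0.73 = 2.78.
delta = 1.32/2.78 = 132/278 = 66/139.

66/139


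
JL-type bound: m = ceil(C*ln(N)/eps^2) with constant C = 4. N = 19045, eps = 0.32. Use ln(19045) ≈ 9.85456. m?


ln(19045) ≈ 9.85456.
eps^2 = 0.32^2 = 0.1024.
C*ln(N)/eps^2 ≈ 4*9.85456/0.1024 ≈ 384.9438.
m = ceil(384.9438) = 385.

385


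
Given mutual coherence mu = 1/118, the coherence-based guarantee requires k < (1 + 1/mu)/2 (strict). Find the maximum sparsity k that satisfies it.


1/mu = 118.
1 + 1/mu = 119.
(1 + 1/mu)/2 = 59.5 is not an integer, so k_max = floor(59.5) = 59.

59


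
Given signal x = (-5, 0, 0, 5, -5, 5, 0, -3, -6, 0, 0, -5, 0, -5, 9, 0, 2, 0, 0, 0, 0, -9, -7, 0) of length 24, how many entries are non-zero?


Non-zero positions: [0, 3, 4, 5, 7, 8, 11, 13, 14, 16, 21, 22].
Sparsity = 12.

12


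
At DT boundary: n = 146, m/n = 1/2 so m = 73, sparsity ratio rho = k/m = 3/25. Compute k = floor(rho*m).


m = 1/2*146 = 73.
rho = 3/25.
rho*m = 3/25*73 = 8.76.
k = floor(8.76) = 8.

8


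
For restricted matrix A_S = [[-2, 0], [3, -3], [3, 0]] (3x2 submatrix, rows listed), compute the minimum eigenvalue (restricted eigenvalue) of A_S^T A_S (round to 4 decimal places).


A_S^T A_S = [[22, -9], [-9, 9]].
trace = 31.
det = 117.
disc = trace^2 - 4*det = 961 - 4*117 = 493.
sqrt(493) ≈ 22.203603.
lam_min = (31 - sqrt(493))/2 ≈ (31 - 22.203603)/2 = 4.3981985 ≈ 4.3982.

4.3982


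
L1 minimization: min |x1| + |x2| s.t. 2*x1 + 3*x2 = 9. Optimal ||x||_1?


Axis intercepts:
  x1 = 9/2, x2 = 0: L1 = 9/2
  x1 = 0, x2 = 3: L1 = 3
x* = (0, 3)
||x*||_1 = 3.

3


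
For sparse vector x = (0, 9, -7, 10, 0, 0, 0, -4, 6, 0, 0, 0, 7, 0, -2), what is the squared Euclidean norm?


Non-zero entries: [(1, 9), (2, -7), (3, 10), (7, -4), (8, 6), (12, 7), (14, -2)]
Squares: [81, 49, 100, 16, 36, 49, 4]
||x||_2^2 = sum = 335.

335


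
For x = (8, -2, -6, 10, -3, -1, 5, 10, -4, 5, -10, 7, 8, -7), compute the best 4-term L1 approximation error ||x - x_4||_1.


Sorted |x_i| descending: [10, 10, 10, 8, 8, 7, 7, 6, 5, 5, 4, 3, 2, 1]
Keep top 4: [10, 10, 10, 8]
Tail entries: [8, 7, 7, 6, 5, 5, 4, 3, 2, 1]
L1 error = sum of tail = 48.

48


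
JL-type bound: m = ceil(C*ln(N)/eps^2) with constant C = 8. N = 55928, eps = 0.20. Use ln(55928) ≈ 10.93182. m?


ln(55928) ≈ 10.93182.
eps^2 = 0.20^2 = 0.04.
C*ln(N)/eps^2 ≈ 8*10.93182/0.04 ≈ 2186.364.
m = ceil(2186.364) = 2187.

2187


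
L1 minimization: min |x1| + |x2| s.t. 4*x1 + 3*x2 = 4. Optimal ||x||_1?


Axis intercepts:
  x1 = 1, x2 = 0: L1 = 1
  x1 = 0, x2 = 4/3: L1 = 4/3
x* = (1, 0)
||x*||_1 = 1.

1


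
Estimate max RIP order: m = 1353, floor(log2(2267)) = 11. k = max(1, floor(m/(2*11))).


floor(log2(2267)) = 11.
2*11 = 22.
m/(2*floor(log2(n))) = 1353/22 ≈ 61.5.
floor = 61.
k = max(1, 61) = 61.

61


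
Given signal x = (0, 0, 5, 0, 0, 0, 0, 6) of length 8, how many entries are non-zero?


Non-zero positions: [2, 7].
Sparsity = 2.

2


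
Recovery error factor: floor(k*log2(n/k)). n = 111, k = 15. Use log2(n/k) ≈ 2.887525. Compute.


log2(n/k) = log2(111/15) ≈ 2.887525.
k*log2(n/k) ≈ 15*2.887525 = 43.312875.
floor(43.312875) = 43.

43


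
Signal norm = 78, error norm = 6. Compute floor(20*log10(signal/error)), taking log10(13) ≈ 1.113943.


||x||/||e|| = 78/6 = 13.
log10(13) ≈ 1.113943.
20*log10(||x||/||e||) ≈ 20*1.113943 = 22.27886.
floor(22.27886) = 22.

22


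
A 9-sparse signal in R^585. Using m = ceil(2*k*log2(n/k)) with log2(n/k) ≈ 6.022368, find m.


log2(n/k) = log2(585/9) ≈ 6.022368.
2*k*log2(n/k) ≈ 2*9*6.022368 = 108.402624.
m = ceil(108.402624) = 109.

109


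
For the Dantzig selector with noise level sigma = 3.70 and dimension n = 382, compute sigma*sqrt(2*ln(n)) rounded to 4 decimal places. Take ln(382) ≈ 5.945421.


ln(382) ≈ 5.945421.
2*ln(n) ≈ 11.890842.
sqrt(2*ln(n)) ≈ sqrt(11.890842) ≈ 3.44831.
threshold ≈ 3.70*3.44831 = 12.758747 ≈ 12.7587.

12.7587


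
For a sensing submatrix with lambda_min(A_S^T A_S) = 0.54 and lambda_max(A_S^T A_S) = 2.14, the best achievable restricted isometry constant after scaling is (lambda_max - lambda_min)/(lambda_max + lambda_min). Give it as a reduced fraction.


lambda_max - lambda_min = 2.14 - 0.54 = 1.60.
lambda_max + lambda_min = 2.14 + 0.54 = 2.68.
delta = 1.60/2.68 = 160/268 = 40/67.

40/67


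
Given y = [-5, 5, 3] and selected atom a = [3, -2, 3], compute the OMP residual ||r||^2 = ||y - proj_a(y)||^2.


a^T a = 22.
a^T y = -16.
coeff = -16/22 = -8/11.
||r||^2 = 521/11.

521/11


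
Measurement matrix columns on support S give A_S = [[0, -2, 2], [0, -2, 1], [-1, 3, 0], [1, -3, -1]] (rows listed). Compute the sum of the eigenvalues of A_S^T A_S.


Sum of eigenvalues of A_S^T A_S = trace(A_S^T A_S) = sum of squared column norms of A_S.
A_S^T A_S diagonal: [2, 26, 6].
trace = 2 + 26 + 6 = 34.

34


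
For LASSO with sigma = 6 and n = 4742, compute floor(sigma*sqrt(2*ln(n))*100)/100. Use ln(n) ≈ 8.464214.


ln(4742) ≈ 8.464214.
2*ln(n) ≈ 16.928428.
sqrt(2*ln(n)) ≈ sqrt(16.928428) ≈ 4.114417.
lambda ≈ 6*4.114417 = 24.686502.
floor(lambda*100)/100 = 24.68.

24.68


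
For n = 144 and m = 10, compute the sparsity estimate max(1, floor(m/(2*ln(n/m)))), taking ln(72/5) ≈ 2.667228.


n/m = 144/10 = 72/5.
ln(n/m) ≈ 2.667228.
2*ln(n/m) ≈ 5.334456.
m/(2*ln(n/m)) ≈ 10/5.334456 ≈ 1.8746.
floor = 1.
k_max = max(1, 1) = 1.

1


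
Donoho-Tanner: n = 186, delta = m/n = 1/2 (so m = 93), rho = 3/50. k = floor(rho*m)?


m = 1/2*186 = 93.
rho = 3/50.
rho*m = 3/50*93 = 5.58.
k = floor(5.58) = 5.

5


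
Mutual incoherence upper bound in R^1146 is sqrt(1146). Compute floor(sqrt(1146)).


33^2 = 1089 <= 1146 < 1156 = 34^2, so 33 <= sqrt(1146) < 34.
floor(sqrt(1146)) = 33.

33


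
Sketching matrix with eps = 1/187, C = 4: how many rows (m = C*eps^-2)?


1/eps = 187.
(1/eps)^2 = 34969.
m = 4*34969 = 139876.

139876


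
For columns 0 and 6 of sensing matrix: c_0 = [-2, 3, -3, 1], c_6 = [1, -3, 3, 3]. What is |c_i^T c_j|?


Inner product: -2*1 + 3*-3 + -3*3 + 1*3
Products: [-2, -9, -9, 3]
Sum = -17.
|dot| = 17.

17


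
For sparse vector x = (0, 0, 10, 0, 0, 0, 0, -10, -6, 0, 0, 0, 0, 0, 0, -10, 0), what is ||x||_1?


Non-zero entries: [(2, 10), (7, -10), (8, -6), (15, -10)]
Absolute values: [10, 10, 6, 10]
||x||_1 = sum = 36.

36


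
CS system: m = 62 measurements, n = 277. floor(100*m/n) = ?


100*m/n = 100*62/277 ≈ 22.3827.
floor = 22.

22


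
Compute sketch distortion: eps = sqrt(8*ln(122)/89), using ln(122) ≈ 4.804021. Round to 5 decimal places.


ln(122) ≈ 4.804021.
8*ln(N)/m ≈ 8*4.804021/89 ≈ 0.43182211.
eps = sqrt(0.43182211) ≈ 0.6571317 ≈ 0.65713.

0.65713


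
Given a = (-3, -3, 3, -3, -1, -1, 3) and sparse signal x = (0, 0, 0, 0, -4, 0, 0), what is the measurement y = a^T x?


Non-zero terms: ['-1*-4']
Products: [4]
y = sum = 4.

4


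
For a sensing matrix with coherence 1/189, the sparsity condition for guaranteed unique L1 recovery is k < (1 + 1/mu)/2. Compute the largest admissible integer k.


1/mu = 189.
1 + 1/mu = 190.
(1 + 1/mu)/2 = 95 is an integer and the inequality is strict, so k_max = 95 - 1 = 94.

94


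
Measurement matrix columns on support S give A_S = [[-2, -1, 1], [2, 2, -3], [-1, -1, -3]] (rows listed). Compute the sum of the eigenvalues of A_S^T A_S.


Sum of eigenvalues of A_S^T A_S = trace(A_S^T A_S) = sum of squared column norms of A_S.
A_S^T A_S diagonal: [9, 6, 19].
trace = 9 + 6 + 19 = 34.

34


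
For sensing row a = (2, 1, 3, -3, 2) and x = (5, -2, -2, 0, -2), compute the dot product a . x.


Non-zero terms: ['2*5', '1*-2', '3*-2', '2*-2']
Products: [10, -2, -6, -4]
y = sum = -2.

-2


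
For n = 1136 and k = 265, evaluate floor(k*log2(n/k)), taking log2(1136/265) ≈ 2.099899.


log2(n/k) = log2(1136/265) ≈ 2.099899.
k*log2(n/k) ≈ 265*2.099899 = 556.473235.
floor(556.473235) = 556.

556


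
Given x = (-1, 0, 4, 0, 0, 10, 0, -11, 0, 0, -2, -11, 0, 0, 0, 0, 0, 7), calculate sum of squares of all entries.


Non-zero entries: [(0, -1), (2, 4), (5, 10), (7, -11), (10, -2), (11, -11), (17, 7)]
Squares: [1, 16, 100, 121, 4, 121, 49]
||x||_2^2 = sum = 412.

412


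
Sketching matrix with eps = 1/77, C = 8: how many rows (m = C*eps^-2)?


1/eps = 77.
(1/eps)^2 = 5929.
m = 8*5929 = 47432.

47432


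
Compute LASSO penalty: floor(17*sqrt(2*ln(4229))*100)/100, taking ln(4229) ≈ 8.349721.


ln(4229) ≈ 8.349721.
2*ln(n) ≈ 16.699442.
sqrt(2*ln(n)) ≈ sqrt(16.699442) ≈ 4.086495.
lambda ≈ 17*4.086495 = 69.470415.
floor(lambda*100)/100 = 69.47.

69.47


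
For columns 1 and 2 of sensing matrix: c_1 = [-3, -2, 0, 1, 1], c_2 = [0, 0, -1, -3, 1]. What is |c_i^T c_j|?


Inner product: -3*0 + -2*0 + 0*-1 + 1*-3 + 1*1
Products: [0, 0, 0, -3, 1]
Sum = -2.
|dot| = 2.

2


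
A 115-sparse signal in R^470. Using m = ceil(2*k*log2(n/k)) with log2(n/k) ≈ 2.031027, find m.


log2(n/k) = log2(470/115) ≈ 2.031027.
2*k*log2(n/k) ≈ 2*115*2.031027 = 467.13621.
m = ceil(467.13621) = 468.

468


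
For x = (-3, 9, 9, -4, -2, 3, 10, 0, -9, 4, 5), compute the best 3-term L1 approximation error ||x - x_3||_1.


Sorted |x_i| descending: [10, 9, 9, 9, 5, 4, 4, 3, 3, 2, 0]
Keep top 3: [10, 9, 9]
Tail entries: [9, 5, 4, 4, 3, 3, 2, 0]
L1 error = sum of tail = 30.

30


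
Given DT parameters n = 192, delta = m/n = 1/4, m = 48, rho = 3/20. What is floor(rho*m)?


m = 1/4*192 = 48.
rho = 3/20.
rho*m = 3/20*48 = 7.2.
k = floor(7.2) = 7.

7


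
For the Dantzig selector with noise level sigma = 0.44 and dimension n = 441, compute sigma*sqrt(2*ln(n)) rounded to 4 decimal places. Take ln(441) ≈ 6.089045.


ln(441) ≈ 6.089045.
2*ln(n) ≈ 12.17809.
sqrt(2*ln(n)) ≈ sqrt(12.17809) ≈ 3.489712.
threshold ≈ 0.44*3.489712 = 1.53547328 ≈ 1.5355.

1.5355


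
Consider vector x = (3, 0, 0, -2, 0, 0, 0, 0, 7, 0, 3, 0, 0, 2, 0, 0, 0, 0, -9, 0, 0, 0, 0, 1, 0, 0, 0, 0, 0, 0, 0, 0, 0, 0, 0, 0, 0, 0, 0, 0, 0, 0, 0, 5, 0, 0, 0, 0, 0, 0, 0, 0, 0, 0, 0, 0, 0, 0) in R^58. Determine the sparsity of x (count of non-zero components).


Non-zero positions: [0, 3, 8, 10, 13, 18, 23, 43].
Sparsity = 8.

8


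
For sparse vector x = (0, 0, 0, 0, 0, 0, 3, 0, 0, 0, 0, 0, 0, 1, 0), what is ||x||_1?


Non-zero entries: [(6, 3), (13, 1)]
Absolute values: [3, 1]
||x||_1 = sum = 4.

4


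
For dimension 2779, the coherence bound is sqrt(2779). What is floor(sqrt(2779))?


52^2 = 2704 <= 2779 < 2809 = 53^2, so 52 <= sqrt(2779) < 53.
floor(sqrt(2779)) = 52.

52


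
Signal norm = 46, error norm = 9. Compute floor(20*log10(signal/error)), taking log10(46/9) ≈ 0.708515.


||x||/||e|| = 46/9.
log10(46/9) ≈ 0.708515.
20*log10(||x||/||e||) ≈ 20*0.708515 = 14.1703.
floor(14.1703) = 14.

14


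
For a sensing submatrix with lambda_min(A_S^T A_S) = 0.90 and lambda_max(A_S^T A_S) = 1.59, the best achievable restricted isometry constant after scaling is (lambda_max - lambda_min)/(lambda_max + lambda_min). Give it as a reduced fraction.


lambda_max - lambda_min = 1.59 - 0.90 = 0.69.
lambda_max + lambda_min = 1.59 + 0.90 = 2.49.
delta = 0.69/2.49 = 69/249 = 23/83.

23/83


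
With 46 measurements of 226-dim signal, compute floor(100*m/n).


100*m/n = 100*46/226 ≈ 20.354.
floor = 20.

20


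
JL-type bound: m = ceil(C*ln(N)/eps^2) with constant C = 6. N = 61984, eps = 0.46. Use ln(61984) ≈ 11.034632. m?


ln(61984) ≈ 11.034632.
eps^2 = 0.46^2 = 0.2116.
C*ln(N)/eps^2 ≈ 6*11.034632/0.2116 ≈ 312.8913.
m = ceil(312.8913) = 313.

313


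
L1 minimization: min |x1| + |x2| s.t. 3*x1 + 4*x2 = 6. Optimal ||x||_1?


Axis intercepts:
  x1 = 2, x2 = 0: L1 = 2
  x1 = 0, x2 = 3/2: L1 = 3/2
x* = (0, 3/2)
||x*||_1 = 3/2.

3/2


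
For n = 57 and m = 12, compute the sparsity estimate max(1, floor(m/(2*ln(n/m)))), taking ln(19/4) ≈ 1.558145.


n/m = 57/12 = 19/4.
ln(n/m) ≈ 1.558145.
2*ln(n/m) ≈ 3.11629.
m/(2*ln(n/m)) ≈ 12/3.11629 ≈ 3.8507.
floor = 3.
k_max = max(1, 3) = 3.

3


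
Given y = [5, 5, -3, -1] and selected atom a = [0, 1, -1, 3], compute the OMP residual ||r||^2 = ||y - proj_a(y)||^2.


a^T a = 11.
a^T y = 5.
coeff = 5/11 = 5/11.
||r||^2 = 635/11.

635/11


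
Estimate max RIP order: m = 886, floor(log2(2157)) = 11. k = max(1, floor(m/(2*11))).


floor(log2(2157)) = 11.
2*11 = 22.
m/(2*floor(log2(n))) = 886/22 ≈ 40.2727.
floor = 40.
k = max(1, 40) = 40.

40


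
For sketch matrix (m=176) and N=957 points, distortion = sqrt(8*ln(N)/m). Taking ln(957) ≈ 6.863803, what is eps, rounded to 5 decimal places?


ln(957) ≈ 6.863803.
8*ln(N)/m ≈ 8*6.863803/176 ≈ 0.31199105.
eps = sqrt(0.31199105) ≈ 0.5585616 ≈ 0.55856.

0.55856


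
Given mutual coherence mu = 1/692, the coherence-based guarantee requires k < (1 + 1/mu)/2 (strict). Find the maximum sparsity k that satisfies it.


1/mu = 692.
1 + 1/mu = 693.
(1 + 1/mu)/2 = 346.5 is not an integer, so k_max = floor(346.5) = 346.

346


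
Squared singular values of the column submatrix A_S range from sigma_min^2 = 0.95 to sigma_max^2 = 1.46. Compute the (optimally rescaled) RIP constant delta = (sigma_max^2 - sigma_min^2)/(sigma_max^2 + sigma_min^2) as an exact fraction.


lambda_max - lambda_min = 1.46 - 0.95 = 0.51.
lambda_max + lambda_min = 1.46 + 0.95 = 2.41.
delta = 0.51/2.41 = 51/241.

51/241


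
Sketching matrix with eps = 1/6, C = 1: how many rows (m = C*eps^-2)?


1/eps = 6.
(1/eps)^2 = 36.
m = 1*36 = 36.

36


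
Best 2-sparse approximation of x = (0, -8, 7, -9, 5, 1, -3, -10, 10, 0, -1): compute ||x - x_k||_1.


Sorted |x_i| descending: [10, 10, 9, 8, 7, 5, 3, 1, 1, 0, 0]
Keep top 2: [10, 10]
Tail entries: [9, 8, 7, 5, 3, 1, 1, 0, 0]
L1 error = sum of tail = 34.

34


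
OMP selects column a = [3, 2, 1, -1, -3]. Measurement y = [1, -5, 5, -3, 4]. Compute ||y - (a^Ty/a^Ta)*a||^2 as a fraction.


a^T a = 24.
a^T y = -11.
coeff = -11/24 = -11/24.
||r||^2 = 1703/24.

1703/24


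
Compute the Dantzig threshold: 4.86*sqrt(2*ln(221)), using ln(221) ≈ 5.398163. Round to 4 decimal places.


ln(221) ≈ 5.398163.
2*ln(n) ≈ 10.796326.
sqrt(2*ln(n)) ≈ sqrt(10.796326) ≈ 3.285776.
threshold ≈ 4.86*3.285776 = 15.96887136 ≈ 15.9689.

15.9689


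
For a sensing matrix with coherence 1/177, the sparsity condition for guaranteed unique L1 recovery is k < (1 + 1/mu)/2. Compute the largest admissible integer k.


1/mu = 177.
1 + 1/mu = 178.
(1 + 1/mu)/2 = 89 is an integer and the inequality is strict, so k_max = 89 - 1 = 88.

88


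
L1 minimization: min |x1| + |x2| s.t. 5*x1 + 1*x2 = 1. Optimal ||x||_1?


Axis intercepts:
  x1 = 1/5, x2 = 0: L1 = 1/5
  x1 = 0, x2 = 1: L1 = 1
x* = (1/5, 0)
||x*||_1 = 1/5.

1/5


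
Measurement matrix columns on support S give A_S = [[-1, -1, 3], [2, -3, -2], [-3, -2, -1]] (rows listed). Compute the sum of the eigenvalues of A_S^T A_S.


Sum of eigenvalues of A_S^T A_S = trace(A_S^T A_S) = sum of squared column norms of A_S.
A_S^T A_S diagonal: [14, 14, 14].
trace = 14 + 14 + 14 = 42.

42


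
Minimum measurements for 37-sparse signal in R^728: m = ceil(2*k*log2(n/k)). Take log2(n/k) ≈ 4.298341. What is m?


log2(n/k) = log2(728/37) ≈ 4.298341.
2*k*log2(n/k) ≈ 2*37*4.298341 = 318.077234.
m = ceil(318.077234) = 319.

319


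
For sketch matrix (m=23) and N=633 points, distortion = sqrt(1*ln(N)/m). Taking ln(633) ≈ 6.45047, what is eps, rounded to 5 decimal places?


ln(633) ≈ 6.45047.
1*ln(N)/m ≈ 1*6.45047/23 ≈ 0.28045522.
eps = sqrt(0.28045522) ≈ 0.5295802 ≈ 0.52958.

0.52958


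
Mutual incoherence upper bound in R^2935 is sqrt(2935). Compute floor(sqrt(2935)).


54^2 = 2916 <= 2935 < 3025 = 55^2, so 54 <= sqrt(2935) < 55.
floor(sqrt(2935)) = 54.

54


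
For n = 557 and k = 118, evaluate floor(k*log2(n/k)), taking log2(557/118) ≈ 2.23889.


log2(n/k) = log2(557/118) ≈ 2.23889.
k*log2(n/k) ≈ 118*2.23889 = 264.18902.
floor(264.18902) = 264.

264


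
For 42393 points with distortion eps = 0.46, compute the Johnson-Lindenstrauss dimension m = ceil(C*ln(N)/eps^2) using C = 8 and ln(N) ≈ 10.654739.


ln(42393) ≈ 10.654739.
eps^2 = 0.46^2 = 0.2116.
C*ln(N)/eps^2 ≈ 8*10.654739/0.2116 ≈ 402.8257.
m = ceil(402.8257) = 403.

403


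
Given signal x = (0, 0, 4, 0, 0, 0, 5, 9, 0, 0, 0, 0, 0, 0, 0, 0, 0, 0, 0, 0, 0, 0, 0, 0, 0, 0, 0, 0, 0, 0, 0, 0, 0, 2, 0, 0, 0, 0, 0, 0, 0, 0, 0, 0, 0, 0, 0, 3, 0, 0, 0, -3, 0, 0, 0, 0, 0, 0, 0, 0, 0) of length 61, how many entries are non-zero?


Non-zero positions: [2, 6, 7, 33, 47, 51].
Sparsity = 6.

6


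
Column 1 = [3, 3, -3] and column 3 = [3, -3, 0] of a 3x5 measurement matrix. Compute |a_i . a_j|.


Inner product: 3*3 + 3*-3 + -3*0
Products: [9, -9, 0]
Sum = 0.
|dot| = 0.

0


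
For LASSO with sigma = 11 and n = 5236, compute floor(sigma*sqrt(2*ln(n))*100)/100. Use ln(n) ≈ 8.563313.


ln(5236) ≈ 8.563313.
2*ln(n) ≈ 17.126626.
sqrt(2*ln(n)) ≈ sqrt(17.126626) ≈ 4.138433.
lambda ≈ 11*4.138433 = 45.522763.
floor(lambda*100)/100 = 45.52.

45.52


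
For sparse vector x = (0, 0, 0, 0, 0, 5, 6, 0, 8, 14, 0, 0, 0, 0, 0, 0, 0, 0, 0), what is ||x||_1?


Non-zero entries: [(5, 5), (6, 6), (8, 8), (9, 14)]
Absolute values: [5, 6, 8, 14]
||x||_1 = sum = 33.

33


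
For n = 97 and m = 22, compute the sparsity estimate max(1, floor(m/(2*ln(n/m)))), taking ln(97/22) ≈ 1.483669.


n/m = 97/22.
ln(n/m) ≈ 1.483669.
2*ln(n/m) ≈ 2.967338.
m/(2*ln(n/m)) ≈ 22/2.967338 ≈ 7.4141.
floor = 7.
k_max = max(1, 7) = 7.

7


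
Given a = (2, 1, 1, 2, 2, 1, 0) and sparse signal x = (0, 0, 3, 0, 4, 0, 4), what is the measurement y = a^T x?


Non-zero terms: ['1*3', '2*4', '0*4']
Products: [3, 8, 0]
y = sum = 11.

11


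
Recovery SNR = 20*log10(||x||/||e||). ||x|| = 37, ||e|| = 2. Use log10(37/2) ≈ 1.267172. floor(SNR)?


||x||/||e|| = 37/2.
log10(37/2) ≈ 1.267172.
20*log10(||x||/||e||) ≈ 20*1.267172 = 25.34344.
floor(25.34344) = 25.

25


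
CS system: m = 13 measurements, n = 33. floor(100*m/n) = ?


100*m/n = 100*13/33 ≈ 39.3939.
floor = 39.

39


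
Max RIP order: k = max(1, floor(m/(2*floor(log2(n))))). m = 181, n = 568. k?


floor(log2(568)) = 9.
2*9 = 18.
m/(2*floor(log2(n))) = 181/18 ≈ 10.0556.
floor = 10.
k = max(1, 10) = 10.

10


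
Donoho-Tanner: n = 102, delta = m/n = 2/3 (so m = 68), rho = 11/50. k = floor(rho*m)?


m = 2/3*102 = 68.
rho = 11/50.
rho*m = 11/50*68 = 14.96.
k = floor(14.96) = 14.

14


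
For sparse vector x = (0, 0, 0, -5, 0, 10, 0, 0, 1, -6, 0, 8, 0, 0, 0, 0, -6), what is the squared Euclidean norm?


Non-zero entries: [(3, -5), (5, 10), (8, 1), (9, -6), (11, 8), (16, -6)]
Squares: [25, 100, 1, 36, 64, 36]
||x||_2^2 = sum = 262.

262


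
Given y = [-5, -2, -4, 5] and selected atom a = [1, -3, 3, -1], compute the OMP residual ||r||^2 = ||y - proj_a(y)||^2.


a^T a = 20.
a^T y = -16.
coeff = -16/20 = -4/5.
||r||^2 = 286/5.

286/5


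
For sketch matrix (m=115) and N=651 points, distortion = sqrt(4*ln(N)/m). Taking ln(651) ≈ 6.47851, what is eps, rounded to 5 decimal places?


ln(651) ≈ 6.47851.
4*ln(N)/m ≈ 4*6.47851/115 ≈ 0.22533948.
eps = sqrt(0.22533948) ≈ 0.4746994 ≈ 0.47470.

0.47470


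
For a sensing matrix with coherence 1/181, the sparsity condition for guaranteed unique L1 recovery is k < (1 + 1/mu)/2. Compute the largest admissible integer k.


1/mu = 181.
1 + 1/mu = 182.
(1 + 1/mu)/2 = 91 is an integer and the inequality is strict, so k_max = 91 - 1 = 90.

90


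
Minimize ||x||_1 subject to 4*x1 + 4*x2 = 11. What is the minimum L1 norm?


Axis intercepts:
  x1 = 11/4, x2 = 0: L1 = 11/4
  x1 = 0, x2 = 11/4: L1 = 11/4
x* = (11/4, 0)
||x*||_1 = 11/4.

11/4


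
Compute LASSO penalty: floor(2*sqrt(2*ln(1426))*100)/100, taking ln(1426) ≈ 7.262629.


ln(1426) ≈ 7.262629.
2*ln(n) ≈ 14.525258.
sqrt(2*ln(n)) ≈ sqrt(14.525258) ≈ 3.811202.
lambda ≈ 2*3.811202 = 7.622404.
floor(lambda*100)/100 = 7.62.

7.62


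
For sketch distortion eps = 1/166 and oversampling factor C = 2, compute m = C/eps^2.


1/eps = 166.
(1/eps)^2 = 27556.
m = 2*27556 = 55112.

55112


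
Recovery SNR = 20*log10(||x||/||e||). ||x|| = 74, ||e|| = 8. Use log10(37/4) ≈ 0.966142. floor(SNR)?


||x||/||e|| = 74/8 = 37/4.
log10(37/4) ≈ 0.966142.
20*log10(||x||/||e||) ≈ 20*0.966142 = 19.32284.
floor(19.32284) = 19.

19


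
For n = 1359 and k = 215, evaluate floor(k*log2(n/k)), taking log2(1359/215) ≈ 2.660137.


log2(n/k) = log2(1359/215) ≈ 2.660137.
k*log2(n/k) ≈ 215*2.660137 = 571.929455.
floor(571.929455) = 571.

571


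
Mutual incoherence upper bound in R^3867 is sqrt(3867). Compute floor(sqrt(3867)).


62^2 = 3844 <= 3867 < 3969 = 63^2, so 62 <= sqrt(3867) < 63.
floor(sqrt(3867)) = 62.

62


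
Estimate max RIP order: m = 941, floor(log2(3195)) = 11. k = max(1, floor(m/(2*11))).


floor(log2(3195)) = 11.
2*11 = 22.
m/(2*floor(log2(n))) = 941/22 ≈ 42.7727.
floor = 42.
k = max(1, 42) = 42.

42


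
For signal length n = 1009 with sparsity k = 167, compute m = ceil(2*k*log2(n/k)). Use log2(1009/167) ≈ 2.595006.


log2(n/k) = log2(1009/167) ≈ 2.595006.
2*k*log2(n/k) ≈ 2*167*2.595006 = 866.732004.
m = ceil(866.732004) = 867.

867


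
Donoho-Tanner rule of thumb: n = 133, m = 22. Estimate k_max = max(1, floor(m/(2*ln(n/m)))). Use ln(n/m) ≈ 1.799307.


n/m = 133/22.
ln(n/m) ≈ 1.799307.
2*ln(n/m) ≈ 3.598614.
m/(2*ln(n/m)) ≈ 22/3.598614 ≈ 6.1135.
floor = 6.
k_max = max(1, 6) = 6.

6


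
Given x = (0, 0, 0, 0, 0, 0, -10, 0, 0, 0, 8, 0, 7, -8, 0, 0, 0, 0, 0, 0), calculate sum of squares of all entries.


Non-zero entries: [(6, -10), (10, 8), (12, 7), (13, -8)]
Squares: [100, 64, 49, 64]
||x||_2^2 = sum = 277.

277


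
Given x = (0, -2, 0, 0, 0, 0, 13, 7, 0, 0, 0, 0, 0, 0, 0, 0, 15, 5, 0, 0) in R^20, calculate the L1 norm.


Non-zero entries: [(1, -2), (6, 13), (7, 7), (16, 15), (17, 5)]
Absolute values: [2, 13, 7, 15, 5]
||x||_1 = sum = 42.

42


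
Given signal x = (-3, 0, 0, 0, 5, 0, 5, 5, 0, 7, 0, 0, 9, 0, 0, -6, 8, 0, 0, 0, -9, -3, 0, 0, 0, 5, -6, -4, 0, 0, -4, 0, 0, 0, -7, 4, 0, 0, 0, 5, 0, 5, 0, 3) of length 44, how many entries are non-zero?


Non-zero positions: [0, 4, 6, 7, 9, 12, 15, 16, 20, 21, 25, 26, 27, 30, 34, 35, 39, 41, 43].
Sparsity = 19.

19


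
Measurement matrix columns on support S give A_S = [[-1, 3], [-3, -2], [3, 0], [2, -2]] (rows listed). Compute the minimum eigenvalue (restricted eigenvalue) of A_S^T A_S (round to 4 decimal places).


A_S^T A_S = [[23, -1], [-1, 17]].
trace = 40.
det = 390.
disc = trace^2 - 4*det = 1600 - 4*390 = 40.
sqrt(40) ≈ 6.324555.
lam_min = (40 - sqrt(40))/2 ≈ (40 - 6.324555)/2 = 16.8377225 ≈ 16.8377.

16.8377


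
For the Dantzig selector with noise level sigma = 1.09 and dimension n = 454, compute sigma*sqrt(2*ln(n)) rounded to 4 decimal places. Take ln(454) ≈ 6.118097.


ln(454) ≈ 6.118097.
2*ln(n) ≈ 12.236194.
sqrt(2*ln(n)) ≈ sqrt(12.236194) ≈ 3.498027.
threshold ≈ 1.09*3.498027 = 3.81284943 ≈ 3.8128.

3.8128


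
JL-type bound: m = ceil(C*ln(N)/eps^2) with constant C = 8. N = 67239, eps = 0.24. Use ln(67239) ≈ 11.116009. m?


ln(67239) ≈ 11.116009.
eps^2 = 0.24^2 = 0.0576.
C*ln(N)/eps^2 ≈ 8*11.116009/0.0576 ≈ 1543.8901.
m = ceil(1543.8901) = 1544.

1544


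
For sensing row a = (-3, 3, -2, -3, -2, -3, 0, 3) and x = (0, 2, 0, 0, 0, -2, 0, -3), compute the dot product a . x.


Non-zero terms: ['3*2', '-3*-2', '3*-3']
Products: [6, 6, -9]
y = sum = 3.

3


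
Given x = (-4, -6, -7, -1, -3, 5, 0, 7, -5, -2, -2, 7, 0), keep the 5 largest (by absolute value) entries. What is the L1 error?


Sorted |x_i| descending: [7, 7, 7, 6, 5, 5, 4, 3, 2, 2, 1, 0, 0]
Keep top 5: [7, 7, 7, 6, 5]
Tail entries: [5, 4, 3, 2, 2, 1, 0, 0]
L1 error = sum of tail = 17.

17


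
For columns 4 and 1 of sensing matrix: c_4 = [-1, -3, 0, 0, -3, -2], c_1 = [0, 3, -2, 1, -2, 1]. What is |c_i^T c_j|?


Inner product: -1*0 + -3*3 + 0*-2 + 0*1 + -3*-2 + -2*1
Products: [0, -9, 0, 0, 6, -2]
Sum = -5.
|dot| = 5.

5


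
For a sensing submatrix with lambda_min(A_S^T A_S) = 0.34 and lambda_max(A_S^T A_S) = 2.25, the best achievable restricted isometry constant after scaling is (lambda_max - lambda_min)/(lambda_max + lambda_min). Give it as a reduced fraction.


lambda_max - lambda_min = 2.25 - 0.34 = 1.91.
lambda_max + lambda_min = 2.25 + 0.34 = 2.59.
delta = 1.91/2.59 = 191/259.

191/259


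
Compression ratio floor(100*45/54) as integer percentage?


100*m/n = 100*45/54 ≈ 83.3333.
floor = 83.

83


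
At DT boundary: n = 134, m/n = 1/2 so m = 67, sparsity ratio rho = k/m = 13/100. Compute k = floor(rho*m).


m = 1/2*134 = 67.
rho = 13/100.
rho*m = 13/100*67 = 8.71.
k = floor(8.71) = 8.

8


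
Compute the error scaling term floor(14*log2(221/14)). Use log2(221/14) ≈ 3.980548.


log2(n/k) = log2(221/14) ≈ 3.980548.
k*log2(n/k) ≈ 14*3.980548 = 55.727672.
floor(55.727672) = 55.

55


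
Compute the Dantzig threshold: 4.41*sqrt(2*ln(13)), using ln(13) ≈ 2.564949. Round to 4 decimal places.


ln(13) ≈ 2.564949.
2*ln(n) ≈ 5.129898.
sqrt(2*ln(n)) ≈ sqrt(5.129898) ≈ 2.264928.
threshold ≈ 4.41*2.264928 = 9.98833248 ≈ 9.9883.

9.9883


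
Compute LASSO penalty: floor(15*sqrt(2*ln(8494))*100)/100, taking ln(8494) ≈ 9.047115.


ln(8494) ≈ 9.047115.
2*ln(n) ≈ 18.09423.
sqrt(2*ln(n)) ≈ sqrt(18.09423) ≈ 4.253731.
lambda ≈ 15*4.253731 = 63.805965.
floor(lambda*100)/100 = 63.80.

63.80


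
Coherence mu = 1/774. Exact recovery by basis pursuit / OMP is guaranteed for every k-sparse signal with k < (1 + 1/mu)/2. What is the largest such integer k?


1/mu = 774.
1 + 1/mu = 775.
(1 + 1/mu)/2 = 387.5 is not an integer, so k_max = floor(387.5) = 387.

387


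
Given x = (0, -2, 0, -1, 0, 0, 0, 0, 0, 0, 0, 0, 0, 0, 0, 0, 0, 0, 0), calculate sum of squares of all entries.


Non-zero entries: [(1, -2), (3, -1)]
Squares: [4, 1]
||x||_2^2 = sum = 5.

5


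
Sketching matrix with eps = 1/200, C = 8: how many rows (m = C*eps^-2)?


1/eps = 200.
(1/eps)^2 = 40000.
m = 8*40000 = 320000.

320000


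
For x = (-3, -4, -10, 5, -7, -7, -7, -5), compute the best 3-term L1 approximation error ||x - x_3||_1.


Sorted |x_i| descending: [10, 7, 7, 7, 5, 5, 4, 3]
Keep top 3: [10, 7, 7]
Tail entries: [7, 5, 5, 4, 3]
L1 error = sum of tail = 24.

24


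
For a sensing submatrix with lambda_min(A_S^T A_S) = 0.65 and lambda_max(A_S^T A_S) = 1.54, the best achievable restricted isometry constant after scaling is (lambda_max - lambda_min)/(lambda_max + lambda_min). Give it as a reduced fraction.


lambda_max - lambda_min = 1.54 - 0.65 = 0.89.
lambda_max + lambda_min = 1.54 + 0.65 = 2.19.
delta = 0.89/2.19 = 89/219.

89/219


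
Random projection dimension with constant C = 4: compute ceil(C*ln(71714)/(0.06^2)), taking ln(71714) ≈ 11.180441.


ln(71714) ≈ 11.180441.
eps^2 = 0.06^2 = 0.0036.
C*ln(N)/eps^2 ≈ 4*11.180441/0.0036 ≈ 12422.7122.
m = ceil(12422.7122) = 12423.

12423


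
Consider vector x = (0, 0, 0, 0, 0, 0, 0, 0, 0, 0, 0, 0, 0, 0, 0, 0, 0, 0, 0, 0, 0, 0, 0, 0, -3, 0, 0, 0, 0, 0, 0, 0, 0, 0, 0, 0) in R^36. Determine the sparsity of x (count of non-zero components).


Non-zero positions: [24].
Sparsity = 1.

1


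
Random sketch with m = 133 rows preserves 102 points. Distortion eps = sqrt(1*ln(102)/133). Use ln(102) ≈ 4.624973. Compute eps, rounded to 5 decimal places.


ln(102) ≈ 4.624973.
1*ln(N)/m ≈ 1*4.624973/133 ≈ 0.03477423.
eps = sqrt(0.03477423) ≈ 0.1864785 ≈ 0.18648.

0.18648


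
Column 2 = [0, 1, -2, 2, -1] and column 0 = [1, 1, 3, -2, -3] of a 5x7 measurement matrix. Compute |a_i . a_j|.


Inner product: 0*1 + 1*1 + -2*3 + 2*-2 + -1*-3
Products: [0, 1, -6, -4, 3]
Sum = -6.
|dot| = 6.

6


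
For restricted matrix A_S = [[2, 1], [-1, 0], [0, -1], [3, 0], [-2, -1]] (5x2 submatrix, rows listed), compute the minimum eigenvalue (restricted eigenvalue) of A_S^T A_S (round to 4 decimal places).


A_S^T A_S = [[18, 4], [4, 3]].
trace = 21.
det = 38.
disc = trace^2 - 4*det = 441 - 4*38 = 289.
sqrt(289) = 17.
lam_min = (21 - 17)/2 = 2 = 2.0000.

2.0000


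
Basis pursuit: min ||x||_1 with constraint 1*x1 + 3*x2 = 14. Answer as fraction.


Axis intercepts:
  x1 = 14, x2 = 0: L1 = 14
  x1 = 0, x2 = 14/3: L1 = 14/3
x* = (0, 14/3)
||x*||_1 = 14/3.

14/3


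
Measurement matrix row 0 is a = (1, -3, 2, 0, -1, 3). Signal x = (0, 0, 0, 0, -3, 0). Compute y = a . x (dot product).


Non-zero terms: ['-1*-3']
Products: [3]
y = sum = 3.

3


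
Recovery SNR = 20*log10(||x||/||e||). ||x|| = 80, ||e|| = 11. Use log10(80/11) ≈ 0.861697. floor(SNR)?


||x||/||e|| = 80/11.
log10(80/11) ≈ 0.861697.
20*log10(||x||/||e||) ≈ 20*0.861697 = 17.23394.
floor(17.23394) = 17.

17


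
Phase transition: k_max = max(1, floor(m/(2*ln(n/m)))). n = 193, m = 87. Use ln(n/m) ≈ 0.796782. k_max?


n/m = 193/87.
ln(n/m) ≈ 0.796782.
2*ln(n/m) ≈ 1.593564.
m/(2*ln(n/m)) ≈ 87/1.593564 ≈ 54.5946.
floor = 54.
k_max = max(1, 54) = 54.

54
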